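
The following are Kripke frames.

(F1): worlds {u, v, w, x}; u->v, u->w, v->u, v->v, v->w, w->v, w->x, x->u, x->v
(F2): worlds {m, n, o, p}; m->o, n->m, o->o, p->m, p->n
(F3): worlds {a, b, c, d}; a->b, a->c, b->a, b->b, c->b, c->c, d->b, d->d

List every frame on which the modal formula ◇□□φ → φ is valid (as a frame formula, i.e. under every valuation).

(F1)

The schema corresponds to a generalized confluence (Geach) condition: ∀x ∀y (xRy → ∃w (yR²w ∧ x = w)).
(F1): condition met.
(F2): fails — mRo but no w with oR²w and m=w.
(F3): fails — dRb but no w with bR²w and d=w.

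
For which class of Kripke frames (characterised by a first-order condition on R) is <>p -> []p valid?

partial functionality: forall x forall y forall z (Rxy & Rxz -> y = z)

Suppose ◇p→□p is valid. Take Rxy, Rxz and set V(p)={y}. Then ◇p at x, so □p at x, so p at z, i.e. z=y.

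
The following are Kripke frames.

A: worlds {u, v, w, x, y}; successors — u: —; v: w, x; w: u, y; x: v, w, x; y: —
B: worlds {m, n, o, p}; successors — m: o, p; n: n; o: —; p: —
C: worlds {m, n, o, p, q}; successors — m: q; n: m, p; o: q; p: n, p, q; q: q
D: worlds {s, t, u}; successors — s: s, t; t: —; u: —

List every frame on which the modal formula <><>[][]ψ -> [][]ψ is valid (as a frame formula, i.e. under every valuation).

B

The schema corresponds to a generalized confluence (Geach) condition: forall x forall y forall z ((x R^2 y & x R^2 z) -> exists w (y R^2 w & z = w)).
A: fails — vR²u, vR²u but no t with uR²t and u=t.
B: holds.
C: fails — nR²q, nR²n but no w with qR²w and n=w.
D: fails — sR²t, sR²s but no w with tR²w and s=w.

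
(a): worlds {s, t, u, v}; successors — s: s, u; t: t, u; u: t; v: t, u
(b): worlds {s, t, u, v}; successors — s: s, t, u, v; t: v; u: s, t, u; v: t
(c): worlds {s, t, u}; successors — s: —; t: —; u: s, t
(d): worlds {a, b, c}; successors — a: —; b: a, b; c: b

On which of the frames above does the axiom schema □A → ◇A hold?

(a), (b)

Frame correspondent (Sahlqvist): ∀x ∃y Rxy — i.e. seriality.
(a): satisfies the condition.
(b): satisfies the condition.
(c): fails — world s has no successor.
(d): fails — world a has no successor.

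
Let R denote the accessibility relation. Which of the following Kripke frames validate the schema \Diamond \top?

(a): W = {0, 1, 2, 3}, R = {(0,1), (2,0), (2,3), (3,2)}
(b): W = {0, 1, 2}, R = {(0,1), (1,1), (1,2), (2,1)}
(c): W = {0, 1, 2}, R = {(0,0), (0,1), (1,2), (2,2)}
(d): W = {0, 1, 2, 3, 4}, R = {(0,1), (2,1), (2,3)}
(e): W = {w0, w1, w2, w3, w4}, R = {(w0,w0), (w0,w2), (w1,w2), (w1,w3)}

(b), (c)

Frame correspondent (Sahlqvist): \forall x \exists y Rxy — i.e. seriality.
(a): fails — world 1 has no successor.
(b): condition met.
(c): condition met.
(d): fails — world 1 has no successor.
(e): fails — world w2 has no successor.
Valid on: (b), (c).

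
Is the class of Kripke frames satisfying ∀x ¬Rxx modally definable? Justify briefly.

Modal frame validity is preserved under surjective bounded morphisms.
The 4-cycle (worlds a,b,c,d with a→b→c→d→a) is irreflexive, and the map sending every world to a single reflexive point • is a surjective bounded morphism (forth: every edge maps to (•,•); back: every world has a successor). So any modal formula valid on the 4-cycle is also valid on the reflexive point, which is not irreflexive.
So no modal formula (or set of formulas) defines exactly the irreflexive frames.

Not modally definable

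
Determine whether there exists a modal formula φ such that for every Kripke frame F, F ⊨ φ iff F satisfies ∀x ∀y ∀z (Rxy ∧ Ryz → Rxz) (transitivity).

The condition is transitivity. A defining modal formula is □q → □□q.
Suppose □q→□□q is valid. Take Rxy, Ryz and set V(q)={w : Rxw}. Then □q at x, so □□q at x, so □q at y, so q at z, i.e. Rxz.

Yes — defined by □q → □□q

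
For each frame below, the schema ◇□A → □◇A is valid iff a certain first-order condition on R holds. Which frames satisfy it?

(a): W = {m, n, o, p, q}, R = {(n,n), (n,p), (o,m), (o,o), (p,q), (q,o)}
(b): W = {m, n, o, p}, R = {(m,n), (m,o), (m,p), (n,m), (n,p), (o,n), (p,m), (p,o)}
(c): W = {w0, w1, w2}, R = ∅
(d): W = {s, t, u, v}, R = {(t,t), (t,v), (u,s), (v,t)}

(c)

The schema corresponds to convergence: ∀x ∀y ∀z (Rxy ∧ Rxz → ∃w (Ryw ∧ Rzw)).
(a): fails — Rnn and Rnp but n and p have no common successor.
(b): fails — Rmo and Rmn but o and n have no common successor.
(c): condition met.
(d): fails — Rus and Rus but s and s have no common successor.
Valid on: (c).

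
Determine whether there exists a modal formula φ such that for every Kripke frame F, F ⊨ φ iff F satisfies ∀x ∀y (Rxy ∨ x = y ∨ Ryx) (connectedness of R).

If a class were modally definable it would be closed under disjoint unions (Goldblatt–Thomason).
Take 4 disjoint single-world reflexive frames: each is trivially connected, but their disjoint union has 4 worlds with no edge between distinct components, so it is not connected.
Hence connectedness of R is not modally definable.

No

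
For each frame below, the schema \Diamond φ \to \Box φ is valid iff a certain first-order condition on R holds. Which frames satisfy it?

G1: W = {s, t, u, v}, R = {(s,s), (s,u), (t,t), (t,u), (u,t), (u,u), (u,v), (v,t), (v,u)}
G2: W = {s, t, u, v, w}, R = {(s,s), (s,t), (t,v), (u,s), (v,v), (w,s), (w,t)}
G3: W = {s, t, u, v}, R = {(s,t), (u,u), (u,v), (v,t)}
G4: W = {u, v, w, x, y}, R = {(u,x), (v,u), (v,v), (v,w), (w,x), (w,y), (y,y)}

none

Frame correspondent (Sahlqvist): \forall x \forall y \forall z (Rxy \wedge Rxz \to y = z) — i.e. partial functionality.
G1: fails — s sees both s and u.
G2: fails — s sees both s and t.
G3: fails — u sees both u and v.
G4: fails — v sees both u and v.
Valid on no frame.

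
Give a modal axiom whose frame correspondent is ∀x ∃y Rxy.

□ψ → ◇ψ

A defining formula is □ψ → ◇ψ (the D axiom).
Suppose □ψ→◇ψ is valid. At any x set V(ψ)=W. Then □ψ at x, so ◇ψ at x, so x has a successor.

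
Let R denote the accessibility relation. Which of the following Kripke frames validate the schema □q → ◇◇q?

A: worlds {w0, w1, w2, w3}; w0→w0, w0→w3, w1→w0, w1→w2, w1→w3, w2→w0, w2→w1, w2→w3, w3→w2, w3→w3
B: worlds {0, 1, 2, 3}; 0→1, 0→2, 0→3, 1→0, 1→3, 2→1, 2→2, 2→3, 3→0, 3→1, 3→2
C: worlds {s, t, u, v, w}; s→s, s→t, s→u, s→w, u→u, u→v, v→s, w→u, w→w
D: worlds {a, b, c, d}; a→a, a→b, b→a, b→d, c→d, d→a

A, B

Frame correspondent (Sahlqvist): ∀x ∃w (xRw ∧ xR²w) — i.e. a generalized confluence (Geach) condition.
A: satisfies the condition.
B: satisfies the condition.
C: fails — at t but no w* with tRw* and tR²w*.
D: fails — at c but no w with cRw and cR²w.
Valid on: A, B.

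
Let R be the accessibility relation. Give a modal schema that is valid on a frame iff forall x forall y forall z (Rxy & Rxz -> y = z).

◇p → □p

The condition is partial functionality. The CD schema ◇p → □p defines it.
Suppose ◇p→□p is valid. Take Rxy, Rxz and set V(p)={y}. Then ◇p at x, so □p at x, so p at z, i.e. z=y.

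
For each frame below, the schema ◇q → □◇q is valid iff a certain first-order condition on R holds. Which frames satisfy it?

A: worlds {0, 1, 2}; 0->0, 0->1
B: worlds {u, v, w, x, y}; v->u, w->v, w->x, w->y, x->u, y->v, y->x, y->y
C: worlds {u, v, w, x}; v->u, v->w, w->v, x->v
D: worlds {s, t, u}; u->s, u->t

The schema corresponds to the Euclidean property: ∀x ∀y ∀z (Rxy ∧ Rxz → Ryz).
A: fails — R01 and R00 but not R10.
B: fails — Rvu and Rvu but not Ruu.
C: fails — Rvu and Rvu but not Ruu.
D: fails — Rus and Rus but not Rss.
Valid on no frame.

none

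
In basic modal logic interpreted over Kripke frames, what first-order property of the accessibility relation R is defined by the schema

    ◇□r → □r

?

Replacing r by ¬r and contraposing gives the equivalent schema ◇r → □◇r.
Suppose ◇r→□◇r is valid. Take Rxy, Rxz and set V(r)={y}. Then ◇r at x, so □◇r at x, so ◇r at z, so some w with Rzw has r; w=y, i.e. Rzy. By symmetry of the argument, Ryz.

the Euclidean property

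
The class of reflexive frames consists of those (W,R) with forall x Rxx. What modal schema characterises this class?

□r → r

A defining formula is □r → r (the T axiom).
Suppose □r→r is valid. At any x set V(r)={w : Rxw}. Then □r holds at x, so r holds at x, i.e. Rxx.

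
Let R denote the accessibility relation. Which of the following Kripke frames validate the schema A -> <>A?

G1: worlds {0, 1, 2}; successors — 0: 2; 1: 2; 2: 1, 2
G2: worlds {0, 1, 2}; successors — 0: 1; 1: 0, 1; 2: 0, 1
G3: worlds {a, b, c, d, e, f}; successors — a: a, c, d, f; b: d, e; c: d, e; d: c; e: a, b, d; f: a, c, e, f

This is the axiom for reflexivity; its first-order frame correspondent is forall x Rxx.
G1: fails — world 0 does not see itself.
G2: fails — world 0 does not see itself.
G3: fails — world b does not see itself.
Valid on no frame.

none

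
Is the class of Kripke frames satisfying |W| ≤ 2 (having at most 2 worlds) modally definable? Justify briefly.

Not modally definable

If a class were modally definable it would be closed under disjoint unions (Goldblatt–Thomason).
Any modal formula valid on each of 3 disjoint one-world frames is valid on their disjoint union (validity is preserved under disjoint unions). Each one-world frame has |W|=1≤2, but the union has |W|=3.
So no modal formula (or set of formulas) defines exactly the |W|≤2 frames.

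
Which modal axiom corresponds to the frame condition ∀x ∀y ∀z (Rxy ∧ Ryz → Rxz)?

This is transitivity; the standard corresponding axiom is 4: □ψ → □□ψ.
Suppose □ψ→□□ψ is valid. Take Rxy, Ryz and set V(ψ)={w : Rxw}. Then □ψ at x, so □□ψ at x, so □ψ at y, so ψ at z, i.e. Rxz.

□ψ → □□ψ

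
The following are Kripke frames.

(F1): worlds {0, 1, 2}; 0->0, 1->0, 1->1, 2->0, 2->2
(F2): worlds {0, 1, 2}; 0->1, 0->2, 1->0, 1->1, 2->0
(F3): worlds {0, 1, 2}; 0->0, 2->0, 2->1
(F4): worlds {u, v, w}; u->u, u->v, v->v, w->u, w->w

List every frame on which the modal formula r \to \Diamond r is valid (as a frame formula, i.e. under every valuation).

Frame correspondent (Sahlqvist): \forall x Rxx — i.e. reflexivity.
(F1): ✓.
(F2): fails — world 0 does not see itself.
(F3): fails — world 1 does not see itself.
(F4): ✓.
Valid on: (F1), (F4).

(F1), (F4)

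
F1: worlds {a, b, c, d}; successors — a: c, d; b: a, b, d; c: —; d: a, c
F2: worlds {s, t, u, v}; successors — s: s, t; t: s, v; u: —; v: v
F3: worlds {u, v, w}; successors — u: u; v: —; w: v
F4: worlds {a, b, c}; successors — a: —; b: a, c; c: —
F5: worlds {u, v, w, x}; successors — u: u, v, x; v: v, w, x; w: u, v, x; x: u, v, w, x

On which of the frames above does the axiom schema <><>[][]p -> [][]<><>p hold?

F2, F3, F4, F5

The schema corresponds to a generalized confluence (Geach) condition: forall x forall y forall z ((x R^2 y & x R^2 z) -> exists w (y R^2 w & z R^2 w)).
F1: fails — aR²a, aR²c but no w with aR²w and cR²w.
F2: holds.
F3: holds.
F4: holds.
F5: holds.
Valid on: F2, F3, F4, F5.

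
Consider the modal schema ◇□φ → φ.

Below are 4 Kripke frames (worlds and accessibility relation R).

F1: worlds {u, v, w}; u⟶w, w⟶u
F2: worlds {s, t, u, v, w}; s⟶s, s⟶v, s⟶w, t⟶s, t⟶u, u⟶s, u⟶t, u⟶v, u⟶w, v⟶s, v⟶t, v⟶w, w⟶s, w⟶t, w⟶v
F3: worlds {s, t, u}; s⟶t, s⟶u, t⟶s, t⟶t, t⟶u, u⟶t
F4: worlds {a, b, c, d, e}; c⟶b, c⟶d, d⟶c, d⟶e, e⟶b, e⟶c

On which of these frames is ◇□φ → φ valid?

F1

This is the axiom for a generalized confluence (Geach) condition; its first-order frame correspondent is ∀x ∀y (xRy → ∃w (yRw ∧ x = w)).
F1: ✓.
F2: fails — tRs but no w* with sRw* and t=w*.
F3: fails — sRu but no w with uRw and s=w.
F4: fails — cRb but no w with bRw and c=w.
Valid on: F1.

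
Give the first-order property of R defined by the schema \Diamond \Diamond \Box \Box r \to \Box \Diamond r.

This is a Sahlqvist (Geach-type) schema ◇^2□^2r → □^1◇^1r.
Minimal-valuation argument: fix x; take any y with xR^2y and any z with xR^1z. Set V(r) to the set of worlds R-reachable from y in exactly 2 steps. Then □^2r holds at y, so the antecedent holds at x; validity forces ◇^1r at z, giving a w with zR^1w and yR^2w.
First-order correspondent: \forall x \forall y \forall z ((x R^2 y \wedge xRz) \to \exists w (y R^2 w \wedge zRw)).

\forall x \forall y \forall z ((x R^2 y \wedge xRz) \to \exists w (y R^2 w \wedge zRw))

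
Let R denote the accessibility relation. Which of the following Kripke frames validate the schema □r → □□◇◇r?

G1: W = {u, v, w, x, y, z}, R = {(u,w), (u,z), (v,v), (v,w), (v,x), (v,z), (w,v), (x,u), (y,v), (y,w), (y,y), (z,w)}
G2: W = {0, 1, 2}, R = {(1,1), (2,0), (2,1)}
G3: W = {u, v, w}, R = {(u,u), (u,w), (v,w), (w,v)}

The schema corresponds to a generalized confluence (Geach) condition: ∀x ∀z (xR²z → ∃w (xRw ∧ zR²w)).
G1: fails — wR²x but no t with wRt and xR²t.
G2: satisfies the condition.
G3: fails — uR²v but no t with uRt and vR²t.

G2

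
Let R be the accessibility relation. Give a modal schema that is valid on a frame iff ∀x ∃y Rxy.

A defining formula is □r → ◇r (the D axiom).
Suppose □r→◇r is valid. At any x set V(r)=W. Then □r at x, so ◇r at x, so x has a successor.

□r → ◇r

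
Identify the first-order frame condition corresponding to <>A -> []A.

Suppose ◇A→□A is valid. Take Rxy, Rxz and set V(A)={y}. Then ◇A at x, so □A at x, so A at z, i.e. z=y.
The converse is a direct semantic check.
Frame condition: forall x forall y forall z (Rxy & Rxz -> y = z).

partial functionality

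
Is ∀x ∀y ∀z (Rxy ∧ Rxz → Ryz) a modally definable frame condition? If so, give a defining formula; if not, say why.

Yes — defined by ◇r → □◇r

The condition is the Euclidean property. A defining modal formula is ◇r → □◇r.
Suppose ◇r→□◇r is valid. Take Rxy, Rxz and set V(r)={y}. Then ◇r at x, so □◇r at x, so ◇r at z, so some w with Rzw has r; w=y, i.e. Rzy. By symmetry of the argument, Ryz.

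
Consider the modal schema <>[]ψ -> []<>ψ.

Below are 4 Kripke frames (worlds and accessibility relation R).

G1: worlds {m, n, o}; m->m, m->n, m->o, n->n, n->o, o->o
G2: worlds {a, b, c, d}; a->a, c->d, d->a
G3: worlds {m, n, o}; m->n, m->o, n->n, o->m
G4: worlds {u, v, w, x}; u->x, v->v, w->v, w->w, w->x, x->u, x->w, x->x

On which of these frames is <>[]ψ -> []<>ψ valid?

G1, G2

The schema corresponds to convergence: forall x forall y forall z (Rxy & Rxz -> exists w (Ryw & Rzw)).
G1: condition met.
G2: condition met.
G3: fails — Rmo and Rmn but o and n have no common successor.
G4: fails — Rwx and Rwv but x and v have no common successor.
Valid on: G1, G2.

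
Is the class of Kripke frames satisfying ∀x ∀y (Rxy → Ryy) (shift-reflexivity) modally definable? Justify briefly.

Yes: it is shift-reflexivity, defined by the T□ schema □(□q → q).
Suppose □(□q→q) is valid. Take Rxy and set V(q)={w : Ryw}. Then at y, □q holds; since □(□q→q) at x, □q→q at y, so q at y, i.e. Ryy.

Yes, by □(□q → q)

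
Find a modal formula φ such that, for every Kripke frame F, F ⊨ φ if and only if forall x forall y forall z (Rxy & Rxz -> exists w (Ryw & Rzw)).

This is convergence; the standard corresponding axiom is .2: ◇□p → □◇p.
Suppose ◇□p→□◇p is valid. Take Rxy, Rxz and set V(p)={w : Ryw}. Then □p at y so ◇□p at x, so □◇p at x, so ◇p at z, giving w with Rzw and Ryw.

◇□p → □◇p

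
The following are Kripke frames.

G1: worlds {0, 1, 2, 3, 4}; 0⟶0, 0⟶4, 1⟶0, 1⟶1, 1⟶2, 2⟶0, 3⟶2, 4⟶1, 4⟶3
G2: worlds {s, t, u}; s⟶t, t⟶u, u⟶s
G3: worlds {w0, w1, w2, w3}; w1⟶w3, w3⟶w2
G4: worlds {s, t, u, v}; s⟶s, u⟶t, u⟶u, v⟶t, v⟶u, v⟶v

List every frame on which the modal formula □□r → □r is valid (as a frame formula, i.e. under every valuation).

G4

This is the axiom for density; its first-order frame correspondent is ∀x ∀y (Rxy → ∃z (Rxz ∧ Rzy)).
G1: fails — R32 but no z with R3z and Rz2.
G2: fails — Rus but no z with Ruz and Rzs.
G3: fails — Rw3w2 but no z with Rw3z and Rzw2.
G4: holds.
Valid on: G4.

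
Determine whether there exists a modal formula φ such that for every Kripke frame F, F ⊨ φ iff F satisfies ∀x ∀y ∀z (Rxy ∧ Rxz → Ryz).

Yes, by ◇r → □◇r

Yes: it is the Euclidean property, defined by the 5 schema ◇r → □◇r.
Suppose ◇r→□◇r is valid. Take Rxy, Rxz and set V(r)={y}. Then ◇r at x, so □◇r at x, so ◇r at z, so some w with Rzw has r; w=y, i.e. Rzy. By symmetry of the argument, Ryz.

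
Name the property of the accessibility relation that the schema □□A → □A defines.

This schema is the C4 axiom.
It corresponds to density: ∀x ∀y (Rxy → ∃z (Rxz ∧ Rzy)).

Density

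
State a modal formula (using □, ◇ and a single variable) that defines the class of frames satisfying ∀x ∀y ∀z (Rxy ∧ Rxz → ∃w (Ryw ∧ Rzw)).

A defining formula is ◇□r → □◇r (the .2 axiom).
Suppose ◇□r→□◇r is valid. Take Rxy, Rxz and set V(r)={w : Ryw}. Then □r at y so ◇□r at x, so □◇r at x, so ◇r at z, giving w with Rzw and Ryw.

◇□r → □◇r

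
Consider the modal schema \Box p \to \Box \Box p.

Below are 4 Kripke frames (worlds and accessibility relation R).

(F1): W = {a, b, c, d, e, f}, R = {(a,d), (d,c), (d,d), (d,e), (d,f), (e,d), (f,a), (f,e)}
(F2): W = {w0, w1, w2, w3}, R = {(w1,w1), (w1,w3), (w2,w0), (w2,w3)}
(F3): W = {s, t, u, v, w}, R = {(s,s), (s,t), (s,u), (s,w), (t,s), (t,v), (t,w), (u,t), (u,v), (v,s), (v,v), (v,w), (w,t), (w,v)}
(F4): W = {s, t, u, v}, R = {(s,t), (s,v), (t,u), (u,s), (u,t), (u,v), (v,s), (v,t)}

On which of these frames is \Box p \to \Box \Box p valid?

The schema corresponds to transitivity: \forall x \forall y \forall z (Rxy \wedge Ryz \to Rxz).
(F1): fails — Rfe and Red but not Rfd.
(F2): ✓.
(F3): fails — Ruv and Rvw but not Ruw.
(F4): fails — Rut and Rtu but not Ruu.
Valid on: (F2).

(F2)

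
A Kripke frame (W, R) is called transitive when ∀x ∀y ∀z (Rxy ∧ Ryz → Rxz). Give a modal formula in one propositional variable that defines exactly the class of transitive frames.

□r → □□r

The condition is transitivity. The 4 schema □r → □□r defines it.
Suppose □r→□□r is valid. Take Rxy, Ryz and set V(r)={w : Rxw}. Then □r at x, so □□r at x, so □r at y, so r at z, i.e. Rxz.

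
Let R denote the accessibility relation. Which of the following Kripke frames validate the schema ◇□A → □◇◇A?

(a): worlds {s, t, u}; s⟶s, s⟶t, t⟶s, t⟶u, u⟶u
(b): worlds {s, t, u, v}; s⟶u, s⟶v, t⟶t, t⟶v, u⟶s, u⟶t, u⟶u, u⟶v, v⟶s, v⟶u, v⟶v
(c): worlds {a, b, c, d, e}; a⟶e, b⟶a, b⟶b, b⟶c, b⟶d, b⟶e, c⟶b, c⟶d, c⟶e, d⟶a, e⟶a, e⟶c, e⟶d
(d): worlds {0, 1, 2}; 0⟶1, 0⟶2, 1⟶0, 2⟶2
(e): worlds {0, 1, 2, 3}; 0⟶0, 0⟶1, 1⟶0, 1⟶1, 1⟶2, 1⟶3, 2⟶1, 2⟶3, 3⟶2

(b)

The schema corresponds to a generalized confluence (Geach) condition: ∀x ∀y ∀z ((xRy ∧ xRz) → ∃w (yRw ∧ zR²w)).
(a): fails — tRs, tRu but no w with sRw and uR²w.
(b): holds.
(c): fails — bRa, bRa but no w with aRw and aR²w.
(d): fails — 0R1, 0R1 but no w with 1Rw and 1R²w.
(e): fails — 1R3, 1R3 but no w with 3Rw and 3R²w.
Valid on: (b).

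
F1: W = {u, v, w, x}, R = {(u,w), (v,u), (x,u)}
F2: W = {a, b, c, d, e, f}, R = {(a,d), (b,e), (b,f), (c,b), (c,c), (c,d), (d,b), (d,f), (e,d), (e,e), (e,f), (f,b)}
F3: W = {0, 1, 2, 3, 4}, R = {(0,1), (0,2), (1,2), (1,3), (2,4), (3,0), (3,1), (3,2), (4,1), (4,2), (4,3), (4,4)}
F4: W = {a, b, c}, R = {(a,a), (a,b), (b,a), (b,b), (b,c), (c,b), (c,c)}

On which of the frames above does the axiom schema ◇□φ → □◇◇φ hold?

Frame correspondent (Sahlqvist): ∀x ∀y ∀z ((xRy ∧ xRz) → ∃w (yRw ∧ zR²w)) — i.e. a generalized confluence (Geach) condition.
F1: fails — uRw, uRw but no t with wRt and wR²t.
F2: fails — bRf, bRf but no w with fRw and fR²w.
F3: satisfies the condition.
F4: satisfies the condition.

F3, F4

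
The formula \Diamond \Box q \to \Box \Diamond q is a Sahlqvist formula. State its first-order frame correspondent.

Suppose ◇□q→□◇q is valid. Take Rxy, Rxz and set V(q)={w : Ryw}. Then □q at y so ◇□q at x, so □◇q at x, so ◇q at z, giving w with Rzw and Ryw.
The converse is a direct semantic check.
Frame condition: \forall x \forall y \forall z (Rxy \wedge Rxz \to \exists w (Ryw \wedge Rzw)).

Convergence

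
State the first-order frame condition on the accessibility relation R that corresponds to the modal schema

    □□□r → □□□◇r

This is a Sahlqvist (Geach-type) schema ◇^0□^3r → □^3◇^1r.
First-order correspondent: ∀x ∀z (xR³z → ∃w (xR³w ∧ zRw)).

∀x ∀z (xR³z → ∃w (xR³w ∧ zRw))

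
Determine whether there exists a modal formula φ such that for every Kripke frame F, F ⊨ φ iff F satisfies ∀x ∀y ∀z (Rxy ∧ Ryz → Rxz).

Definable; □r → □□r defines it

Yes: it is transitivity, defined by the 4 schema □r → □□r.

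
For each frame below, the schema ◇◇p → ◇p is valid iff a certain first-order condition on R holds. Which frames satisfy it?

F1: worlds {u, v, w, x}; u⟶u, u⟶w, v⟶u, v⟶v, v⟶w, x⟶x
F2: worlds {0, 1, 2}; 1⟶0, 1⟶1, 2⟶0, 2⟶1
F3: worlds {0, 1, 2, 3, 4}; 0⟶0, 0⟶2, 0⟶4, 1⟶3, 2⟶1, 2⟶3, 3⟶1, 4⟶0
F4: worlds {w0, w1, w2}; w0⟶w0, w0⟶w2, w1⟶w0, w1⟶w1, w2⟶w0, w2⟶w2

The schema corresponds to transitivity: ∀x ∀y ∀z (Rxy ∧ Ryz → Rxz).
F1: ✓.
F2: ✓.
F3: fails — R02 and R23 but not R03.
F4: fails — Rw1w0 and Rw0w2 but not Rw1w2.

F1, F2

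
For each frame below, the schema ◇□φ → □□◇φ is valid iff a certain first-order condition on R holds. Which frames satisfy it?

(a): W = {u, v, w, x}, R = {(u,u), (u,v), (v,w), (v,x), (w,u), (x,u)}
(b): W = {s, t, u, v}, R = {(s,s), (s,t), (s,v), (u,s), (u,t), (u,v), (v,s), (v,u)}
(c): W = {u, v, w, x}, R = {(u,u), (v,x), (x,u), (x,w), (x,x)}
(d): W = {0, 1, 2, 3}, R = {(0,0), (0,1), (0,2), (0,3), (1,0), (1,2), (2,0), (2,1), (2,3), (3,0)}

(d)

This is the axiom for a generalized confluence (Geach) condition; its first-order frame correspondent is ∀x ∀y ∀z ((xRy ∧ xR²z) → ∃w (yRw ∧ zRw)).
(a): fails — uRu, uR²v but no t with uRt and vRt.
(b): fails — sRs, sR²t but no w with sRw and tRw.
(c): fails — vRx, vR²w but no t with xRt and wRt.
(d): satisfies the condition.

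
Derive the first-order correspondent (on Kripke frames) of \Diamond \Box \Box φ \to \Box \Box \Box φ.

\forall x \forall y \forall z ((xRy \wedge x R^3 z) \to \exists w (y R^2 w \wedge z = w))

This is a Sahlqvist (Geach-type) schema ◇^1□^2φ → □^3◇^0φ.
Minimal-valuation argument: fix x; take any y with xR^1y and any z with xR^3z. Set V(φ) to the set of worlds R-reachable from y in exactly 2 steps. Then □^2φ holds at y, so the antecedent holds at x; validity forces ◇^0φ at z, giving a w with zR^0w and yR^2w.
First-order correspondent: \forall x \forall y \forall z ((xRy \wedge x R^3 z) \to \exists w (y R^2 w \wedge z = w)).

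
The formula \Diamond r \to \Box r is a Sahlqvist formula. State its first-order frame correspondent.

partial functionality: \forall x \forall y \forall z (Rxy \wedge Rxz \to y = z)

This schema is the CD axiom.
It corresponds to partial functionality: \forall x \forall y \forall z (Rxy \wedge Rxz \to y = z).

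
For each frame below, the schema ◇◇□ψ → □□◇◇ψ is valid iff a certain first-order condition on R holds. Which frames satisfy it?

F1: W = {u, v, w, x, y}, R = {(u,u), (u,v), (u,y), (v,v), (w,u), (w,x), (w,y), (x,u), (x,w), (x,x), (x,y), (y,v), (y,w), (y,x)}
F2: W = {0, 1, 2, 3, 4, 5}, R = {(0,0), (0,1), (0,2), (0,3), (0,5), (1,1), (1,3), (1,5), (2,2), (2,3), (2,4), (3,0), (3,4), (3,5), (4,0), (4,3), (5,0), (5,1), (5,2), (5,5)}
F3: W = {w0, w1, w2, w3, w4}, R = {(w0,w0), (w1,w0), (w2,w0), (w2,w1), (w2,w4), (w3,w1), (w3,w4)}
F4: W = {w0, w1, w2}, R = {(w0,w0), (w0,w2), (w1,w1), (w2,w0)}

F2, F3, F4

This is the axiom for a generalized confluence (Geach) condition; its first-order frame correspondent is ∀x ∀y ∀z ((xR²y ∧ xR²z) → ∃w (yRw ∧ zR²w)).
F1: fails — uR²w, uR²v but no t with wRt and vR²t.
F2: ✓.
F3: ✓.
F4: ✓.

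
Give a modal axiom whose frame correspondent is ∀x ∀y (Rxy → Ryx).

s → □◇s

A defining formula is s → □◇s (the B axiom).
Suppose s→□◇s is valid. Take Rxy and set V(s)={x}. Then s at x, so □◇s at x, so ◇s at y, so some z with Ryz has s; z=x, i.e. Ryx.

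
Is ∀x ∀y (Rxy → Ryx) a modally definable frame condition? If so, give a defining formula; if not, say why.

Yes: it is symmetry, defined by the B schema p → □◇p.
Suppose p→□◇p is valid. Take Rxy and set V(p)={x}. Then p at x, so □◇p at x, so ◇p at y, so some z with Ryz has p; z=x, i.e. Ryx.

Definable; p → □◇p defines it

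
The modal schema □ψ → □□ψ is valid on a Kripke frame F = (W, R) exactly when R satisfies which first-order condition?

This schema is the 4 axiom.
It corresponds to transitivity: ∀x ∀y ∀z (Rxy ∧ Ryz → Rxz).

Transitivity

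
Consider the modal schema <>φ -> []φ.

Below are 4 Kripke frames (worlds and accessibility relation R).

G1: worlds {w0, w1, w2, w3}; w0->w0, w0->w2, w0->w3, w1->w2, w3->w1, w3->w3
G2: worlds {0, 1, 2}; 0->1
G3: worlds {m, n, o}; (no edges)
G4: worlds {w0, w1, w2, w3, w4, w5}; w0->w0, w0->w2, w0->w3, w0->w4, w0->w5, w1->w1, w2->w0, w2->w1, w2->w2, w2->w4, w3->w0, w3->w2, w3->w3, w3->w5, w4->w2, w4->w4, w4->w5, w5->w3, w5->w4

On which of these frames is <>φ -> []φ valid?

This is the axiom for partial functionality; its first-order frame correspondent is forall x forall y forall z (Rxy & Rxz -> y = z).
G1: fails — w0 sees both w0 and w2.
G2: condition met.
G3: condition met.
G4: fails — w0 sees both w0 and w2.
Valid on: G2, G3.

G2, G3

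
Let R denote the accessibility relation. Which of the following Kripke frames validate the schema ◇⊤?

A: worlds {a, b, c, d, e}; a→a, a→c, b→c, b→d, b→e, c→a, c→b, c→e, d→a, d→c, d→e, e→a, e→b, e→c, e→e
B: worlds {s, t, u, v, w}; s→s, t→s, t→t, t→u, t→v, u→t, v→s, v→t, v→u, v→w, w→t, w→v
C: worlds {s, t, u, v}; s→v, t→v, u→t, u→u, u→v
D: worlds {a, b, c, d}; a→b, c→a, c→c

A, B

This is the axiom for seriality; its first-order frame correspondent is ∀x ∃y Rxy.
A: ✓.
B: ✓.
C: fails — world v has no successor.
D: fails — world b has no successor.
Valid on: A, B.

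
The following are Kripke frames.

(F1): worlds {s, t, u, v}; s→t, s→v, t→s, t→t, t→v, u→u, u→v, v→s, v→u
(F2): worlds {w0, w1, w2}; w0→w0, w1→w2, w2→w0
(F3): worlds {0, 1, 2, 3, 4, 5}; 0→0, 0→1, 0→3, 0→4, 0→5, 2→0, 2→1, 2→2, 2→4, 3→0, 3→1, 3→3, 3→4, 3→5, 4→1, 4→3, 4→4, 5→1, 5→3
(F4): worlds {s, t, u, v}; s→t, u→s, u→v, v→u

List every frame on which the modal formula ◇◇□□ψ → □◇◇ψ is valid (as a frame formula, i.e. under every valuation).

Frame correspondent (Sahlqvist): ∀x ∀y ∀z ((xR²y ∧ xRz) → ∃w (yR²w ∧ zR²w)) — i.e. a generalized confluence (Geach) condition.
(F1): satisfies the condition.
(F2): satisfies the condition.
(F3): fails — 0R²0, 0R1 but no w with 0R²w and 1R²w.
(F4): fails — uR²t, uRs but no w with tR²w and sR²w.
Valid on: (F1), (F2).

(F1), (F2)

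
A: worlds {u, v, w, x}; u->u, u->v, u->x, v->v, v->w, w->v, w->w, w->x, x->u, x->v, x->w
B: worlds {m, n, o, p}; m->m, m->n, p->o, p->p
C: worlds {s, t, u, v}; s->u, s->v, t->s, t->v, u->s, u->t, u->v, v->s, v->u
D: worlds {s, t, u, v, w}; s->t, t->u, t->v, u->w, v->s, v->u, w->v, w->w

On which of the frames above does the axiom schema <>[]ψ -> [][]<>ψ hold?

A, C

Frame correspondent (Sahlqvist): forall x forall y forall z ((xRy & x R^2 z) -> exists w (yRw & zRw)) — i.e. a generalized confluence (Geach) condition.
A: condition met.
B: fails — mRm, mR²n but no w with mRw and nRw.
C: condition met.
D: fails — sRt, sR²u but no w* with tRw* and uRw*.
Valid on: A, C.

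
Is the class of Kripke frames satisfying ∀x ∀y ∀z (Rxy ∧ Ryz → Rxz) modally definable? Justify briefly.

Yes — defined by □q → □□q

Yes: it is transitivity, defined by the 4 schema □q → □□q.
Suppose □q→□□q is valid. Take Rxy, Ryz and set V(q)={w : Rxw}. Then □q at x, so □□q at x, so □q at y, so q at z, i.e. Rxz.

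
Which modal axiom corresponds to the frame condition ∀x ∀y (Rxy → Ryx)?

This is symmetry; the standard corresponding axiom is B: ψ → □◇ψ.
Suppose ψ→□◇ψ is valid. Take Rxy and set V(ψ)={x}. Then ψ at x, so □◇ψ at x, so ◇ψ at y, so some z with Ryz has ψ; z=x, i.e. Ryx.

ψ → □◇ψ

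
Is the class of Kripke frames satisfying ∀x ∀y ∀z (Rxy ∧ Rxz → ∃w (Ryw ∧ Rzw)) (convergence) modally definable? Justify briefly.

Yes, by ◇□q → □◇q

Yes: it is convergence, defined by the .2 schema ◇□q → □◇q.
Suppose ◇□q→□◇q is valid. Take Rxy, Rxz and set V(q)={w : Ryw}. Then □q at y so ◇□q at x, so □◇q at x, so ◇q at z, giving w with Rzw and Ryw.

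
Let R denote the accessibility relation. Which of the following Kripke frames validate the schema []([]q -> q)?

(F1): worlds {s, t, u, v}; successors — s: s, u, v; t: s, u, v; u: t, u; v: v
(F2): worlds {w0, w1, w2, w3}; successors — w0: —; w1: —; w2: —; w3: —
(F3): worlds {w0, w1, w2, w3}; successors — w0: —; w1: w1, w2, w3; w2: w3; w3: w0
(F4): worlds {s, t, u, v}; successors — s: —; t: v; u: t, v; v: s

(F2)

This is the axiom for shift-reflexivity; its first-order frame correspondent is forall x forall y (Rxy -> Ryy).
(F1): fails — Rut but not Rtt.
(F2): condition met.
(F3): fails — Rw1w2 but not Rw2w2.
(F4): fails — Ruv but not Rvv.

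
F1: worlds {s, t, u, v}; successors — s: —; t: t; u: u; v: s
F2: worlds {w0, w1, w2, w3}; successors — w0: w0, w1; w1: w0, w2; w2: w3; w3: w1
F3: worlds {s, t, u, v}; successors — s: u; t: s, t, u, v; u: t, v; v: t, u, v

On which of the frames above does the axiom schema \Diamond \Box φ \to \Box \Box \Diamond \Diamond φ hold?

F1

The schema corresponds to a generalized confluence (Geach) condition: \forall x \forall y \forall z ((xRy \wedge x R^2 z) \to \exists w (yRw \wedge z R^2 w)).
F1: ✓.
F2: fails — w0Rw1, w0R²w2 but no w with w1Rw and w2R²w.
F3: fails — tRs, tR²s but no w with sRw and sR²w.
Valid on: F1.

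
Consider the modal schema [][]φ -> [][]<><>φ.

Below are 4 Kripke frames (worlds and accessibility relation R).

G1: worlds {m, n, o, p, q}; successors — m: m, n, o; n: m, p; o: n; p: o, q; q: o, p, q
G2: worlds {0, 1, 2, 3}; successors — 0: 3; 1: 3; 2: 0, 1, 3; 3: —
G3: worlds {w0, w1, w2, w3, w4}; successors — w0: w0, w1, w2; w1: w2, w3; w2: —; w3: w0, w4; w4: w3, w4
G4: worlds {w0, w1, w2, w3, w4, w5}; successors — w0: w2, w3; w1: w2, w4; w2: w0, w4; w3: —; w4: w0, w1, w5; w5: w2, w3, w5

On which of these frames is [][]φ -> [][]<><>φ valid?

This is the axiom for a generalized confluence (Geach) condition; its first-order frame correspondent is forall x forall z (x R^2 z -> exists w (x R^2 w & z R^2 w)).
G1: ✓.
G2: fails — 2R²3 but no w with 2R²w and 3R²w.
G3: fails — w0R²w2 but no w with w0R²w and w2R²w.
G4: fails — w2R²w3 but no w with w2R²w and w3R²w.
Valid on: G1.

G1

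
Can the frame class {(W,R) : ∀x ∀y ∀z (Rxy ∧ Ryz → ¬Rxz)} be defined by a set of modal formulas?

No — not modally definable

Modal frame validity is preserved under surjective bounded morphisms.
The 7-cycle (worlds 0,1,2,3,4,5,6 with 0→1→2→3→4→5→6→0) is intransitive. Mapping every world to a single reflexive point • is a surjective bounded morphism; the reflexive point is not intransitive (R••∧R•• but R••).
So the class is not modally definable.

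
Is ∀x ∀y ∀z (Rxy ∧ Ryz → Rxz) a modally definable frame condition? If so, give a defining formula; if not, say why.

The condition is transitivity. A defining modal formula is □q → □□q.
Suppose □q→□□q is valid. Take Rxy, Ryz and set V(q)={w : Rxw}. Then □q at x, so □□q at x, so □q at y, so q at z, i.e. Rxz.

Yes — defined by □q → □□q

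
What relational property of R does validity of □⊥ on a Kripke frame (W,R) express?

This schema is the Ver axiom.
It corresponds to emptiness of R: ∀x ∀y ¬Rxy.

Emptiness of R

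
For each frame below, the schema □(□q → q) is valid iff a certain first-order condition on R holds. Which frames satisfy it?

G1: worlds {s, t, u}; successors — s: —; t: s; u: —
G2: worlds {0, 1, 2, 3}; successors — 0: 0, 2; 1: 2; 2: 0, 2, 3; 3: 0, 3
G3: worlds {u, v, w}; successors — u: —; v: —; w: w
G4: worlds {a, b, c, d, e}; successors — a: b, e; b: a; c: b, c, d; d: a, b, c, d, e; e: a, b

The schema corresponds to shift-reflexivity: ∀x ∀y (Rxy → Ryy).
G1: fails — Rts but not Rss.
G2: holds.
G3: holds.
G4: fails — Reb but not Rbb.

G2, G3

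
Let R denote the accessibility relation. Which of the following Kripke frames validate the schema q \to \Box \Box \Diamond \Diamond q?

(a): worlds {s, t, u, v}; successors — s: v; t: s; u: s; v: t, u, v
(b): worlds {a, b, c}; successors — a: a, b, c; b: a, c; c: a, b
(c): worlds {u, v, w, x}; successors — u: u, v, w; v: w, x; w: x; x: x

(b)

The schema corresponds to a generalized confluence (Geach) condition: \forall x \forall z (x R^2 z \to \exists w (x = w \wedge z R^2 w)).
(a): fails — sR²t but no w with s=w and tR²w.
(b): satisfies the condition.
(c): fails — uR²v but no t with u=t and vR²t.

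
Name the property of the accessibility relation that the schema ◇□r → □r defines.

Replacing r by ¬r and contraposing gives the equivalent schema ◇r → □◇r.
Suppose ◇r→□◇r is valid. Take Rxy, Rxz and set V(r)={y}. Then ◇r at x, so □◇r at x, so ◇r at z, so some w with Rzw has r; w=y, i.e. Rzy. By symmetry of the argument, Ryz.

The Euclidean property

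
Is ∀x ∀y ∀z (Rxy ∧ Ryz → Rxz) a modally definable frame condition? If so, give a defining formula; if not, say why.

Definable; □r → □□r defines it

This is a Sahlqvist condition; the 4 axiom □r → □□r defines it.
Suppose □r→□□r is valid. Take Rxy, Ryz and set V(r)={w : Rxw}. Then □r at x, so □□r at x, so □r at y, so r at z, i.e. Rxz.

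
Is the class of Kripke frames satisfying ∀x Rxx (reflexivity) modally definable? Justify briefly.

Yes — defined by □p → p

Yes: it is reflexivity, defined by the T schema □p → p.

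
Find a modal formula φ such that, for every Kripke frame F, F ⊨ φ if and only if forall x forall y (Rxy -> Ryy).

A defining formula is □(□s → s) (the T□ axiom).
Suppose □(□s→s) is valid. Take Rxy and set V(s)={w : Ryw}. Then at y, □s holds; since □(□s→s) at x, □s→s at y, so s at y, i.e. Ryy.

□(□s → s)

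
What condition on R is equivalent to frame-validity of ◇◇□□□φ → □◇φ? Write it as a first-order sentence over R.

∀x ∀y ∀z ((xR²y ∧ xRz) → ∃w (yR³w ∧ zRw))

This is a Sahlqvist (Geach-type) schema ◇^2□^3φ → □^1◇^1φ.
First-order correspondent: ∀x ∀y ∀z ((xR²y ∧ xRz) → ∃w (yR³w ∧ zRw)).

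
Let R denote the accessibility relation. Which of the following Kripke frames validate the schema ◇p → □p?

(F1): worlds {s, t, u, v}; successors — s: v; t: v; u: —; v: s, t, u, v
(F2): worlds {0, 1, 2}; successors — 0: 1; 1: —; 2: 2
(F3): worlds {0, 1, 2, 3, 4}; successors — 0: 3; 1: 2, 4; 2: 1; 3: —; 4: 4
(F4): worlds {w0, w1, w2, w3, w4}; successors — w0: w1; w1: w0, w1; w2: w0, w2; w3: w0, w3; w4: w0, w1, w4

Frame correspondent (Sahlqvist): ∀x ∀y ∀z (Rxy ∧ Rxz → y = z) — i.e. partial functionality.
(F1): fails — v sees both s and t.
(F2): condition met.
(F3): fails — 1 sees both 2 and 4.
(F4): fails — w1 sees both w0 and w1.

(F2)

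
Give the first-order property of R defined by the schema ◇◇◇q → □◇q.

This is a Sahlqvist (Geach-type) schema ◇^3□^0q → □^1◇^1q.
First-order correspondent: ∀x ∀y ∀z ((xR³y ∧ xRz) → ∃w (y = w ∧ zRw)).

∀x ∀y ∀z ((xR³y ∧ xRz) → ∃w (y = w ∧ zRw))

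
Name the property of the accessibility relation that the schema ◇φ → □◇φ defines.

The Euclidean property

Suppose ◇φ→□◇φ is valid. Take Rxy, Rxz and set V(φ)={y}. Then ◇φ at x, so □◇φ at x, so ◇φ at z, so some w with Rzw has φ; w=y, i.e. Rzy. By symmetry of the argument, Ryz.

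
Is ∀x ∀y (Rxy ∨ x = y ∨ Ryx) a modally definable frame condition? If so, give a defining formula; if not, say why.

No

Modal frame validity is preserved under disjoint unions.
Take 3 disjoint single-world reflexive frames: each is trivially connected, but their disjoint union has 3 worlds with no edge between distinct components, so it is not connected.
So no modal formula (or set of formulas) defines exactly the connected frames.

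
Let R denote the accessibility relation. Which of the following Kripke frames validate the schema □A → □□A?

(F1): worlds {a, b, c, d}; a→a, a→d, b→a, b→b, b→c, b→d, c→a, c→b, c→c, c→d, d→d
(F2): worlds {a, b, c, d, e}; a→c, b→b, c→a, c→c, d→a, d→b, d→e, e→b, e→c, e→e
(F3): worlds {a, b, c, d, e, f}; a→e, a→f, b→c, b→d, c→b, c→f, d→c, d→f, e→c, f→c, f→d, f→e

Frame correspondent (Sahlqvist): ∀x ∀y ∀z (Rxy ∧ Ryz → Rxz) — i.e. transitivity.
(F1): ✓.
(F2): fails — Rde and Rec but not Rdc.
(F3): fails — Rbc and Rcf but not Rbf.

(F1)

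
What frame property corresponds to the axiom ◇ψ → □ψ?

Suppose ◇ψ→□ψ is valid. Take Rxy, Rxz and set V(ψ)={y}. Then ◇ψ at x, so □ψ at x, so ψ at z, i.e. z=y.
Conversely, on a frame with partial functionality the schema holds at every world under every valuation.
So the correspondent is partial functionality.

Partial functionality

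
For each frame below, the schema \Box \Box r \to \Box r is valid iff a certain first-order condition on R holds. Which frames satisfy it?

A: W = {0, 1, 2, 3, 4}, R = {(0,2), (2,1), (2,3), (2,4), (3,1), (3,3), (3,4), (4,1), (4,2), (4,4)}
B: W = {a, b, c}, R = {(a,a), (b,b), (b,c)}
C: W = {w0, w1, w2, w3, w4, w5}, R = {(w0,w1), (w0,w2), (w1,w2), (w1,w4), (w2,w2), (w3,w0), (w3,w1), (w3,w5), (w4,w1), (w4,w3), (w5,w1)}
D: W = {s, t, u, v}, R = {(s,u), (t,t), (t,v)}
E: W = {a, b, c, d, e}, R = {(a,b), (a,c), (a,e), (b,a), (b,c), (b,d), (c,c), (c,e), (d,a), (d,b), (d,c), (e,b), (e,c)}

B

This is the axiom for density; its first-order frame correspondent is \forall x \forall y (Rxy \to \exists z (Rxz \wedge Rzy)).
A: fails — R02 but no z with R0z and Rz2.
B: satisfies the condition.
C: fails — Rw3w5 but no z with Rw3z and Rzw5.
D: fails — Rsu but no z with Rsz and Rzu.
E: fails — Reb but no z with Rez and Rzb.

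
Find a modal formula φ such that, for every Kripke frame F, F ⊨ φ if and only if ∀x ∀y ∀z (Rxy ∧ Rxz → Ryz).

◇s → □◇s

This is the Euclidean property; the standard corresponding axiom is 5: ◇s → □◇s.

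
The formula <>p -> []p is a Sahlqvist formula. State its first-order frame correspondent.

Suppose ◇p→□p is valid. Take Rxy, Rxz and set V(p)={y}. Then ◇p at x, so □p at x, so p at z, i.e. z=y.

partial functionality: forall x forall y forall z (Rxy & Rxz -> y = z)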